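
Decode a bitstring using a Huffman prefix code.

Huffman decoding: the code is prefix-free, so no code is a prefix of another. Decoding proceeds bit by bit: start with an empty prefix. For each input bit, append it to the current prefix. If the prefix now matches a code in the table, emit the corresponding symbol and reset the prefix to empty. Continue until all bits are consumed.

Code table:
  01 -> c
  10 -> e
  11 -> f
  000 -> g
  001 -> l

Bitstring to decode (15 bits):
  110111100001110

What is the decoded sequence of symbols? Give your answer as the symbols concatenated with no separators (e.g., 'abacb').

Answer: fcfegfe

Derivation:
Bit 0: prefix='1' (no match yet)
Bit 1: prefix='11' -> emit 'f', reset
Bit 2: prefix='0' (no match yet)
Bit 3: prefix='01' -> emit 'c', reset
Bit 4: prefix='1' (no match yet)
Bit 5: prefix='11' -> emit 'f', reset
Bit 6: prefix='1' (no match yet)
Bit 7: prefix='10' -> emit 'e', reset
Bit 8: prefix='0' (no match yet)
Bit 9: prefix='00' (no match yet)
Bit 10: prefix='000' -> emit 'g', reset
Bit 11: prefix='1' (no match yet)
Bit 12: prefix='11' -> emit 'f', reset
Bit 13: prefix='1' (no match yet)
Bit 14: prefix='10' -> emit 'e', reset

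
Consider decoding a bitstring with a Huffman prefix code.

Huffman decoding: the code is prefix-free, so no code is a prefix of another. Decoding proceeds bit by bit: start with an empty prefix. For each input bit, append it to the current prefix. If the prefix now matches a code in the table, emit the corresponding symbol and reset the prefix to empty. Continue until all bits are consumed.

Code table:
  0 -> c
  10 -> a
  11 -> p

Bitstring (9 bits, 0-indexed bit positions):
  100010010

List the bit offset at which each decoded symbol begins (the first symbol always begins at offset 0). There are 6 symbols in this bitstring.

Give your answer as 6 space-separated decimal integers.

Bit 0: prefix='1' (no match yet)
Bit 1: prefix='10' -> emit 'a', reset
Bit 2: prefix='0' -> emit 'c', reset
Bit 3: prefix='0' -> emit 'c', reset
Bit 4: prefix='1' (no match yet)
Bit 5: prefix='10' -> emit 'a', reset
Bit 6: prefix='0' -> emit 'c', reset
Bit 7: prefix='1' (no match yet)
Bit 8: prefix='10' -> emit 'a', reset

Answer: 0 2 3 4 6 7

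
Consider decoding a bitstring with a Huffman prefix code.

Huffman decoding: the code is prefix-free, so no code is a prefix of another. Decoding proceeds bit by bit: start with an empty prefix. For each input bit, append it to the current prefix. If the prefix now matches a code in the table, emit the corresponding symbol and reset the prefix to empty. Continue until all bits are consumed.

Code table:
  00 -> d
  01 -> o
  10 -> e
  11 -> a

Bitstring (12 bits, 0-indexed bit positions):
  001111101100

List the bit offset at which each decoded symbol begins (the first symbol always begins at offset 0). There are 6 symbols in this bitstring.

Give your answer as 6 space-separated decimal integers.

Bit 0: prefix='0' (no match yet)
Bit 1: prefix='00' -> emit 'd', reset
Bit 2: prefix='1' (no match yet)
Bit 3: prefix='11' -> emit 'a', reset
Bit 4: prefix='1' (no match yet)
Bit 5: prefix='11' -> emit 'a', reset
Bit 6: prefix='1' (no match yet)
Bit 7: prefix='10' -> emit 'e', reset
Bit 8: prefix='1' (no match yet)
Bit 9: prefix='11' -> emit 'a', reset
Bit 10: prefix='0' (no match yet)
Bit 11: prefix='00' -> emit 'd', reset

Answer: 0 2 4 6 8 10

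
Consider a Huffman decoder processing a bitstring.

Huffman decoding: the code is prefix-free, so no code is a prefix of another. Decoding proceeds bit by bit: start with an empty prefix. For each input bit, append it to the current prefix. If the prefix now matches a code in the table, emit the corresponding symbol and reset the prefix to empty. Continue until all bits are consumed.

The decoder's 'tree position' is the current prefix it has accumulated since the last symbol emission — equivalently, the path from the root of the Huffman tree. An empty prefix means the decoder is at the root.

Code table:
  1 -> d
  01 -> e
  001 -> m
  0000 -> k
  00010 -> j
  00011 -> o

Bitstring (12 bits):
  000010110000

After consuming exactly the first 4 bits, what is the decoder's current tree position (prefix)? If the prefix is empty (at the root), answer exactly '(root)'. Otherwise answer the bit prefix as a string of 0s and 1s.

Bit 0: prefix='0' (no match yet)
Bit 1: prefix='00' (no match yet)
Bit 2: prefix='000' (no match yet)
Bit 3: prefix='0000' -> emit 'k', reset

Answer: (root)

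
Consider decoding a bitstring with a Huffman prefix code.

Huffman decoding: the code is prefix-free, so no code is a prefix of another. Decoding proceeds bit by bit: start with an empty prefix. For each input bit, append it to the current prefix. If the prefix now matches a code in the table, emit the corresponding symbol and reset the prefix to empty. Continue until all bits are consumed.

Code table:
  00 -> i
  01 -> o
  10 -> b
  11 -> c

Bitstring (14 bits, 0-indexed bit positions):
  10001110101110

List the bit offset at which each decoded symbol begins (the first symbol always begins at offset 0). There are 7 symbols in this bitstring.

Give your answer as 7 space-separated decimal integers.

Bit 0: prefix='1' (no match yet)
Bit 1: prefix='10' -> emit 'b', reset
Bit 2: prefix='0' (no match yet)
Bit 3: prefix='00' -> emit 'i', reset
Bit 4: prefix='1' (no match yet)
Bit 5: prefix='11' -> emit 'c', reset
Bit 6: prefix='1' (no match yet)
Bit 7: prefix='10' -> emit 'b', reset
Bit 8: prefix='1' (no match yet)
Bit 9: prefix='10' -> emit 'b', reset
Bit 10: prefix='1' (no match yet)
Bit 11: prefix='11' -> emit 'c', reset
Bit 12: prefix='1' (no match yet)
Bit 13: prefix='10' -> emit 'b', reset

Answer: 0 2 4 6 8 10 12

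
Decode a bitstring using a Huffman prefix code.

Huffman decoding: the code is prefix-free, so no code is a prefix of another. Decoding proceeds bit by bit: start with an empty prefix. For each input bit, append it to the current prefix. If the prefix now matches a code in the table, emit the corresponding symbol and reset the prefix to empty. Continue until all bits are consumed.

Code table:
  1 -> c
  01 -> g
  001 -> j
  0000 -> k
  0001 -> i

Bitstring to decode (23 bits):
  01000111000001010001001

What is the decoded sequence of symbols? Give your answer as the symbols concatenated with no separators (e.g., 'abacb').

Answer: gicckggij

Derivation:
Bit 0: prefix='0' (no match yet)
Bit 1: prefix='01' -> emit 'g', reset
Bit 2: prefix='0' (no match yet)
Bit 3: prefix='00' (no match yet)
Bit 4: prefix='000' (no match yet)
Bit 5: prefix='0001' -> emit 'i', reset
Bit 6: prefix='1' -> emit 'c', reset
Bit 7: prefix='1' -> emit 'c', reset
Bit 8: prefix='0' (no match yet)
Bit 9: prefix='00' (no match yet)
Bit 10: prefix='000' (no match yet)
Bit 11: prefix='0000' -> emit 'k', reset
Bit 12: prefix='0' (no match yet)
Bit 13: prefix='01' -> emit 'g', reset
Bit 14: prefix='0' (no match yet)
Bit 15: prefix='01' -> emit 'g', reset
Bit 16: prefix='0' (no match yet)
Bit 17: prefix='00' (no match yet)
Bit 18: prefix='000' (no match yet)
Bit 19: prefix='0001' -> emit 'i', reset
Bit 20: prefix='0' (no match yet)
Bit 21: prefix='00' (no match yet)
Bit 22: prefix='001' -> emit 'j', reset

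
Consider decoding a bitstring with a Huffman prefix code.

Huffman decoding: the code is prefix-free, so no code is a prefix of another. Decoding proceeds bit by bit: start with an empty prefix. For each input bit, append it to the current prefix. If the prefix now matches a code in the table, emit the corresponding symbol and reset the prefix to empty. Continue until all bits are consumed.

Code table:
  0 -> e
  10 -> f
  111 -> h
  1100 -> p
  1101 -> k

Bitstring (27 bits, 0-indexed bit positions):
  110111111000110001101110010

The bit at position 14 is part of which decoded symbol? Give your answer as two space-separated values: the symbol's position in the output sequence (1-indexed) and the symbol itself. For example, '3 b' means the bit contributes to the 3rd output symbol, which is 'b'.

Bit 0: prefix='1' (no match yet)
Bit 1: prefix='11' (no match yet)
Bit 2: prefix='110' (no match yet)
Bit 3: prefix='1101' -> emit 'k', reset
Bit 4: prefix='1' (no match yet)
Bit 5: prefix='11' (no match yet)
Bit 6: prefix='111' -> emit 'h', reset
Bit 7: prefix='1' (no match yet)
Bit 8: prefix='11' (no match yet)
Bit 9: prefix='110' (no match yet)
Bit 10: prefix='1100' -> emit 'p', reset
Bit 11: prefix='0' -> emit 'e', reset
Bit 12: prefix='1' (no match yet)
Bit 13: prefix='11' (no match yet)
Bit 14: prefix='110' (no match yet)
Bit 15: prefix='1100' -> emit 'p', reset
Bit 16: prefix='0' -> emit 'e', reset
Bit 17: prefix='1' (no match yet)
Bit 18: prefix='11' (no match yet)

Answer: 5 p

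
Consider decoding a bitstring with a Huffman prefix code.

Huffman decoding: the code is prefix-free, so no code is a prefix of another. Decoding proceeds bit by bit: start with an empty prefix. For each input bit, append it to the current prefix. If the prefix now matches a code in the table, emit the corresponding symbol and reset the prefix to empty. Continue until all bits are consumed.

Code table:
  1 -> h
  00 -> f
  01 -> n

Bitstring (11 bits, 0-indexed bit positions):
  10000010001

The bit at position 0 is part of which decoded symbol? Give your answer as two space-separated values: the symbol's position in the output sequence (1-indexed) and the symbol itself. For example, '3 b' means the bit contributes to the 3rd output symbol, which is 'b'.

Bit 0: prefix='1' -> emit 'h', reset
Bit 1: prefix='0' (no match yet)
Bit 2: prefix='00' -> emit 'f', reset
Bit 3: prefix='0' (no match yet)
Bit 4: prefix='00' -> emit 'f', reset

Answer: 1 h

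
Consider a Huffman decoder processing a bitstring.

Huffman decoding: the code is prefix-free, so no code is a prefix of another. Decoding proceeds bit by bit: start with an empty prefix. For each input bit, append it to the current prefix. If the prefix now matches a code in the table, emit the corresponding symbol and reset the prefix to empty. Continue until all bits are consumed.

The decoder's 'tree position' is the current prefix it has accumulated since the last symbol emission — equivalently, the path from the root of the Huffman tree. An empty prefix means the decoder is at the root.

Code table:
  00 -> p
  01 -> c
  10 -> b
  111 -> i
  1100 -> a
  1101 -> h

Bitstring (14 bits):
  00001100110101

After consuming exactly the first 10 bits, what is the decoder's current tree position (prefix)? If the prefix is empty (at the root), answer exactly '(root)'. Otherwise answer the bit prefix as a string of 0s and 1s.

Bit 0: prefix='0' (no match yet)
Bit 1: prefix='00' -> emit 'p', reset
Bit 2: prefix='0' (no match yet)
Bit 3: prefix='00' -> emit 'p', reset
Bit 4: prefix='1' (no match yet)
Bit 5: prefix='11' (no match yet)
Bit 6: prefix='110' (no match yet)
Bit 7: prefix='1100' -> emit 'a', reset
Bit 8: prefix='1' (no match yet)
Bit 9: prefix='11' (no match yet)

Answer: 11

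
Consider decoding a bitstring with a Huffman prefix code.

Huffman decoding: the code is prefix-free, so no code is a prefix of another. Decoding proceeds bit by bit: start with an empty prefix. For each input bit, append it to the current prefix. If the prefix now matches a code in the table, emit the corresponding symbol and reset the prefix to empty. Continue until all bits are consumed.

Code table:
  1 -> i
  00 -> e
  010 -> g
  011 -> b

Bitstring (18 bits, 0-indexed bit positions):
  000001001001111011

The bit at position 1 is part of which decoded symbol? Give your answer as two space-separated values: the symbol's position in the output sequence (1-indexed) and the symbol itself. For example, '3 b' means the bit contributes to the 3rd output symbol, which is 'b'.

Answer: 1 e

Derivation:
Bit 0: prefix='0' (no match yet)
Bit 1: prefix='00' -> emit 'e', reset
Bit 2: prefix='0' (no match yet)
Bit 3: prefix='00' -> emit 'e', reset
Bit 4: prefix='0' (no match yet)
Bit 5: prefix='01' (no match yet)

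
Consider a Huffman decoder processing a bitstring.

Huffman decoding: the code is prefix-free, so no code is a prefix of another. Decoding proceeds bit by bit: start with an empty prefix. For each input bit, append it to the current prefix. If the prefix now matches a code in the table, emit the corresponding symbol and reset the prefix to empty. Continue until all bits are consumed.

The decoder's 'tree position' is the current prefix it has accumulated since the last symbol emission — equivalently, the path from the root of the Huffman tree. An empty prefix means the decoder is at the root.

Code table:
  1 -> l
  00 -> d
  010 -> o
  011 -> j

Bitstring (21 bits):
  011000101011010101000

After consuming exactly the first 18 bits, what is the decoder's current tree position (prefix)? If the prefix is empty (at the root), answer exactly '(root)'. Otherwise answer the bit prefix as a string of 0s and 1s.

Bit 0: prefix='0' (no match yet)
Bit 1: prefix='01' (no match yet)
Bit 2: prefix='011' -> emit 'j', reset
Bit 3: prefix='0' (no match yet)
Bit 4: prefix='00' -> emit 'd', reset
Bit 5: prefix='0' (no match yet)
Bit 6: prefix='01' (no match yet)
Bit 7: prefix='010' -> emit 'o', reset
Bit 8: prefix='1' -> emit 'l', reset
Bit 9: prefix='0' (no match yet)
Bit 10: prefix='01' (no match yet)
Bit 11: prefix='011' -> emit 'j', reset
Bit 12: prefix='0' (no match yet)
Bit 13: prefix='01' (no match yet)
Bit 14: prefix='010' -> emit 'o', reset
Bit 15: prefix='1' -> emit 'l', reset
Bit 16: prefix='0' (no match yet)
Bit 17: prefix='01' (no match yet)

Answer: 01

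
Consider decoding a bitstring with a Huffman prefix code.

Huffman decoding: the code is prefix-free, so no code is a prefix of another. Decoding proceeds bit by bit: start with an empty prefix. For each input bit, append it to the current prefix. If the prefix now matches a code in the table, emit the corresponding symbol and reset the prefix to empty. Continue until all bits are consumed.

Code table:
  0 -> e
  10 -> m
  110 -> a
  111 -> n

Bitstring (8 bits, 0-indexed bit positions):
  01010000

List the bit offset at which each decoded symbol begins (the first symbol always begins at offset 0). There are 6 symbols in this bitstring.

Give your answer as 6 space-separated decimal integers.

Bit 0: prefix='0' -> emit 'e', reset
Bit 1: prefix='1' (no match yet)
Bit 2: prefix='10' -> emit 'm', reset
Bit 3: prefix='1' (no match yet)
Bit 4: prefix='10' -> emit 'm', reset
Bit 5: prefix='0' -> emit 'e', reset
Bit 6: prefix='0' -> emit 'e', reset
Bit 7: prefix='0' -> emit 'e', reset

Answer: 0 1 3 5 6 7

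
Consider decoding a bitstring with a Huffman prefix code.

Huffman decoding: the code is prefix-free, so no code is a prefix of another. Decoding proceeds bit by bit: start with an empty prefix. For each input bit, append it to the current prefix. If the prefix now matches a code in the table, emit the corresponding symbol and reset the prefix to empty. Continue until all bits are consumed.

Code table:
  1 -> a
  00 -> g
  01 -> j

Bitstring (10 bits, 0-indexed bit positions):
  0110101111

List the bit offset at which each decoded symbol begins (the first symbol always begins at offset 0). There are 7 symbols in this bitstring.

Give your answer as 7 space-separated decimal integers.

Answer: 0 2 3 5 7 8 9

Derivation:
Bit 0: prefix='0' (no match yet)
Bit 1: prefix='01' -> emit 'j', reset
Bit 2: prefix='1' -> emit 'a', reset
Bit 3: prefix='0' (no match yet)
Bit 4: prefix='01' -> emit 'j', reset
Bit 5: prefix='0' (no match yet)
Bit 6: prefix='01' -> emit 'j', reset
Bit 7: prefix='1' -> emit 'a', reset
Bit 8: prefix='1' -> emit 'a', reset
Bit 9: prefix='1' -> emit 'a', reset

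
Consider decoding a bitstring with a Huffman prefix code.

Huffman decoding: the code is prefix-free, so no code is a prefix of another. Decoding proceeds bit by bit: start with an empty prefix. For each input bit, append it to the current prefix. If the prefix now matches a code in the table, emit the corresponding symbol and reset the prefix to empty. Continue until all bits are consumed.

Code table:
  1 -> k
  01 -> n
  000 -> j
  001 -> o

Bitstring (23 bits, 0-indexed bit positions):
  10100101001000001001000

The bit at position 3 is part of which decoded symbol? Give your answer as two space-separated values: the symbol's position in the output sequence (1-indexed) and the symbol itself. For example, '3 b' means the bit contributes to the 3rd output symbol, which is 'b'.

Answer: 3 o

Derivation:
Bit 0: prefix='1' -> emit 'k', reset
Bit 1: prefix='0' (no match yet)
Bit 2: prefix='01' -> emit 'n', reset
Bit 3: prefix='0' (no match yet)
Bit 4: prefix='00' (no match yet)
Bit 5: prefix='001' -> emit 'o', reset
Bit 6: prefix='0' (no match yet)
Bit 7: prefix='01' -> emit 'n', reset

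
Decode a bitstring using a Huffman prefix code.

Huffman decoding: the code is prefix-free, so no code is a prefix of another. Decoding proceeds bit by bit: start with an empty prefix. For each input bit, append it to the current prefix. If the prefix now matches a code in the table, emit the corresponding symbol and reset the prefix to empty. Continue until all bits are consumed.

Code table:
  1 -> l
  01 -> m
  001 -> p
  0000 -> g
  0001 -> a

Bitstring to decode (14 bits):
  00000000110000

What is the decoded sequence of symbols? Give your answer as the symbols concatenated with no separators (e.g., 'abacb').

Bit 0: prefix='0' (no match yet)
Bit 1: prefix='00' (no match yet)
Bit 2: prefix='000' (no match yet)
Bit 3: prefix='0000' -> emit 'g', reset
Bit 4: prefix='0' (no match yet)
Bit 5: prefix='00' (no match yet)
Bit 6: prefix='000' (no match yet)
Bit 7: prefix='0000' -> emit 'g', reset
Bit 8: prefix='1' -> emit 'l', reset
Bit 9: prefix='1' -> emit 'l', reset
Bit 10: prefix='0' (no match yet)
Bit 11: prefix='00' (no match yet)
Bit 12: prefix='000' (no match yet)
Bit 13: prefix='0000' -> emit 'g', reset

Answer: ggllg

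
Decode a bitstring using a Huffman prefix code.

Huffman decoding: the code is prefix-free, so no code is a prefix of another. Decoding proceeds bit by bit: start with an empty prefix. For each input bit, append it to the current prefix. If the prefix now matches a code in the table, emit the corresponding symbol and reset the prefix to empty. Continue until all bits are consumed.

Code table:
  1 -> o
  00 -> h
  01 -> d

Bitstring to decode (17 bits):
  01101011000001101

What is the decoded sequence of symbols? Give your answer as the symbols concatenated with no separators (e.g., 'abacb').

Bit 0: prefix='0' (no match yet)
Bit 1: prefix='01' -> emit 'd', reset
Bit 2: prefix='1' -> emit 'o', reset
Bit 3: prefix='0' (no match yet)
Bit 4: prefix='01' -> emit 'd', reset
Bit 5: prefix='0' (no match yet)
Bit 6: prefix='01' -> emit 'd', reset
Bit 7: prefix='1' -> emit 'o', reset
Bit 8: prefix='0' (no match yet)
Bit 9: prefix='00' -> emit 'h', reset
Bit 10: prefix='0' (no match yet)
Bit 11: prefix='00' -> emit 'h', reset
Bit 12: prefix='0' (no match yet)
Bit 13: prefix='01' -> emit 'd', reset
Bit 14: prefix='1' -> emit 'o', reset
Bit 15: prefix='0' (no match yet)
Bit 16: prefix='01' -> emit 'd', reset

Answer: doddohhdod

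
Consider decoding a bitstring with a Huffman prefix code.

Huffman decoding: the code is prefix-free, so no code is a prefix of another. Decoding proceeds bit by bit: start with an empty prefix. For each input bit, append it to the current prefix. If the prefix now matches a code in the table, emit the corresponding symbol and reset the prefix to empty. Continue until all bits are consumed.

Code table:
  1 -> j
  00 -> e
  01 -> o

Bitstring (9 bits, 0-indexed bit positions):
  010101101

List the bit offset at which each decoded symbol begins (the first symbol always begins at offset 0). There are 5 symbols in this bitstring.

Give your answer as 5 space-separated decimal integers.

Bit 0: prefix='0' (no match yet)
Bit 1: prefix='01' -> emit 'o', reset
Bit 2: prefix='0' (no match yet)
Bit 3: prefix='01' -> emit 'o', reset
Bit 4: prefix='0' (no match yet)
Bit 5: prefix='01' -> emit 'o', reset
Bit 6: prefix='1' -> emit 'j', reset
Bit 7: prefix='0' (no match yet)
Bit 8: prefix='01' -> emit 'o', reset

Answer: 0 2 4 6 7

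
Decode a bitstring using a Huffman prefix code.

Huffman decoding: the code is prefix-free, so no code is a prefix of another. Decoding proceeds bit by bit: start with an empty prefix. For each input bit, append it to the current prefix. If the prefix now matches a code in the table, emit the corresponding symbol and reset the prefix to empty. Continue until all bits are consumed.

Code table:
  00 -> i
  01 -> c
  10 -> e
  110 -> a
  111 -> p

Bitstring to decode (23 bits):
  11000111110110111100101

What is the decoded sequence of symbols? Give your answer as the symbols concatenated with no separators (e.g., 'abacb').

Answer: aipaapecc

Derivation:
Bit 0: prefix='1' (no match yet)
Bit 1: prefix='11' (no match yet)
Bit 2: prefix='110' -> emit 'a', reset
Bit 3: prefix='0' (no match yet)
Bit 4: prefix='00' -> emit 'i', reset
Bit 5: prefix='1' (no match yet)
Bit 6: prefix='11' (no match yet)
Bit 7: prefix='111' -> emit 'p', reset
Bit 8: prefix='1' (no match yet)
Bit 9: prefix='11' (no match yet)
Bit 10: prefix='110' -> emit 'a', reset
Bit 11: prefix='1' (no match yet)
Bit 12: prefix='11' (no match yet)
Bit 13: prefix='110' -> emit 'a', reset
Bit 14: prefix='1' (no match yet)
Bit 15: prefix='11' (no match yet)
Bit 16: prefix='111' -> emit 'p', reset
Bit 17: prefix='1' (no match yet)
Bit 18: prefix='10' -> emit 'e', reset
Bit 19: prefix='0' (no match yet)
Bit 20: prefix='01' -> emit 'c', reset
Bit 21: prefix='0' (no match yet)
Bit 22: prefix='01' -> emit 'c', reset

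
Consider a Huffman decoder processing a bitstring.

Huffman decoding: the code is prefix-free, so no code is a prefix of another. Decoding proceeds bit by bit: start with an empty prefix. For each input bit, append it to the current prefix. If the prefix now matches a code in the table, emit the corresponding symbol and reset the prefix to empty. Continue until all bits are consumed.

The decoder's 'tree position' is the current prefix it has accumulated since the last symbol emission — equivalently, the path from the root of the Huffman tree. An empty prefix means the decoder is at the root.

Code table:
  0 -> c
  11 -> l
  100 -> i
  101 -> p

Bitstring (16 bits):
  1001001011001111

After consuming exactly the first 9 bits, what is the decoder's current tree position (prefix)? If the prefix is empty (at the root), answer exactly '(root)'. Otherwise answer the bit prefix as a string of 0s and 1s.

Bit 0: prefix='1' (no match yet)
Bit 1: prefix='10' (no match yet)
Bit 2: prefix='100' -> emit 'i', reset
Bit 3: prefix='1' (no match yet)
Bit 4: prefix='10' (no match yet)
Bit 5: prefix='100' -> emit 'i', reset
Bit 6: prefix='1' (no match yet)
Bit 7: prefix='10' (no match yet)
Bit 8: prefix='101' -> emit 'p', reset

Answer: (root)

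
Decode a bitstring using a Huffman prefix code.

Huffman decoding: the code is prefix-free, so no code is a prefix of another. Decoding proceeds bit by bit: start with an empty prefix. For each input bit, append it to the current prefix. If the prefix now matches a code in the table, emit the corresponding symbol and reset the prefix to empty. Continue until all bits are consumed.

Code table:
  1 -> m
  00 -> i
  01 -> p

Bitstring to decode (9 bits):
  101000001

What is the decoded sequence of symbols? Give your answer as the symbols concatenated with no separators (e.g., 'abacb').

Bit 0: prefix='1' -> emit 'm', reset
Bit 1: prefix='0' (no match yet)
Bit 2: prefix='01' -> emit 'p', reset
Bit 3: prefix='0' (no match yet)
Bit 4: prefix='00' -> emit 'i', reset
Bit 5: prefix='0' (no match yet)
Bit 6: prefix='00' -> emit 'i', reset
Bit 7: prefix='0' (no match yet)
Bit 8: prefix='01' -> emit 'p', reset

Answer: mpiip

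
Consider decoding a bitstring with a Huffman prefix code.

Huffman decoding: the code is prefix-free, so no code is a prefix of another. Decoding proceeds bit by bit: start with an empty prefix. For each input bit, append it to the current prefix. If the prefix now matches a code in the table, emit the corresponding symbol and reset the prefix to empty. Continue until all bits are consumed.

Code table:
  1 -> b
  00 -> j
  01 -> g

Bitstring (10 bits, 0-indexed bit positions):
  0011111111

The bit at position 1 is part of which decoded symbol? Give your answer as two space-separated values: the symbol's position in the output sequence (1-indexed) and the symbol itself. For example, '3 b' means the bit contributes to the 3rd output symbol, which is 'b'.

Bit 0: prefix='0' (no match yet)
Bit 1: prefix='00' -> emit 'j', reset
Bit 2: prefix='1' -> emit 'b', reset
Bit 3: prefix='1' -> emit 'b', reset
Bit 4: prefix='1' -> emit 'b', reset
Bit 5: prefix='1' -> emit 'b', reset

Answer: 1 j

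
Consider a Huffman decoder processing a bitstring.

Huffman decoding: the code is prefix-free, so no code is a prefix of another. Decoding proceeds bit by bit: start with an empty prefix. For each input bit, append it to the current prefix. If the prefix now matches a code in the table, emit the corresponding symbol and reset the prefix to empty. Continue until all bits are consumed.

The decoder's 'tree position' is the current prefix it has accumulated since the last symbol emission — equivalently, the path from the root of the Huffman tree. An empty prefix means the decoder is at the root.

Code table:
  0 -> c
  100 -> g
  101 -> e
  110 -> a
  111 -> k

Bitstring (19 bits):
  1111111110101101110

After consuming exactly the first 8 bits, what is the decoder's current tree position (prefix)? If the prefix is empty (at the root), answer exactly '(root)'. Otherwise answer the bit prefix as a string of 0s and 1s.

Bit 0: prefix='1' (no match yet)
Bit 1: prefix='11' (no match yet)
Bit 2: prefix='111' -> emit 'k', reset
Bit 3: prefix='1' (no match yet)
Bit 4: prefix='11' (no match yet)
Bit 5: prefix='111' -> emit 'k', reset
Bit 6: prefix='1' (no match yet)
Bit 7: prefix='11' (no match yet)

Answer: 11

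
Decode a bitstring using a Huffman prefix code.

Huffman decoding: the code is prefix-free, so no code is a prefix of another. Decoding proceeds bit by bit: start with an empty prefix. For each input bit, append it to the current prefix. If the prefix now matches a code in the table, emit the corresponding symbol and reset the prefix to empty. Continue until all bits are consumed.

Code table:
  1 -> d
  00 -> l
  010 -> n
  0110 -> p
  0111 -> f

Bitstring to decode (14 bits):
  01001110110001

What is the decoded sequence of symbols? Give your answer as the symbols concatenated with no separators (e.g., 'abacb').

Bit 0: prefix='0' (no match yet)
Bit 1: prefix='01' (no match yet)
Bit 2: prefix='010' -> emit 'n', reset
Bit 3: prefix='0' (no match yet)
Bit 4: prefix='01' (no match yet)
Bit 5: prefix='011' (no match yet)
Bit 6: prefix='0111' -> emit 'f', reset
Bit 7: prefix='0' (no match yet)
Bit 8: prefix='01' (no match yet)
Bit 9: prefix='011' (no match yet)
Bit 10: prefix='0110' -> emit 'p', reset
Bit 11: prefix='0' (no match yet)
Bit 12: prefix='00' -> emit 'l', reset
Bit 13: prefix='1' -> emit 'd', reset

Answer: nfpld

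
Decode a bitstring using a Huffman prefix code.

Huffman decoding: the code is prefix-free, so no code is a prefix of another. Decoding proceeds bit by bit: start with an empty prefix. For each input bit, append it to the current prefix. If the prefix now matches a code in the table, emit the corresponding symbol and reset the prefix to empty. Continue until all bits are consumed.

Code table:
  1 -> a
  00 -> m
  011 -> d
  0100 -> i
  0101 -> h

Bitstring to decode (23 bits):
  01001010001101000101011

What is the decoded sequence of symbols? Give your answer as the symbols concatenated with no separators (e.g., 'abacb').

Bit 0: prefix='0' (no match yet)
Bit 1: prefix='01' (no match yet)
Bit 2: prefix='010' (no match yet)
Bit 3: prefix='0100' -> emit 'i', reset
Bit 4: prefix='1' -> emit 'a', reset
Bit 5: prefix='0' (no match yet)
Bit 6: prefix='01' (no match yet)
Bit 7: prefix='010' (no match yet)
Bit 8: prefix='0100' -> emit 'i', reset
Bit 9: prefix='0' (no match yet)
Bit 10: prefix='01' (no match yet)
Bit 11: prefix='011' -> emit 'd', reset
Bit 12: prefix='0' (no match yet)
Bit 13: prefix='01' (no match yet)
Bit 14: prefix='010' (no match yet)
Bit 15: prefix='0100' -> emit 'i', reset
Bit 16: prefix='0' (no match yet)
Bit 17: prefix='01' (no match yet)
Bit 18: prefix='010' (no match yet)
Bit 19: prefix='0101' -> emit 'h', reset
Bit 20: prefix='0' (no match yet)
Bit 21: prefix='01' (no match yet)
Bit 22: prefix='011' -> emit 'd', reset

Answer: iaidihd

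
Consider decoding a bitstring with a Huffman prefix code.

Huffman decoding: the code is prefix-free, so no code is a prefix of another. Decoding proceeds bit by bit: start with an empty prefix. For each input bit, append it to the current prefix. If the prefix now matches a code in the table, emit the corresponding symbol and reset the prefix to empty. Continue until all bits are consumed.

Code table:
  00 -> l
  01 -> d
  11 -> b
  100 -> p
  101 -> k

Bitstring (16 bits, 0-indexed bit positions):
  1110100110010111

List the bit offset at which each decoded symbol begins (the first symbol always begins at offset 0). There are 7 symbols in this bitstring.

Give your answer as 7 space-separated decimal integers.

Answer: 0 2 5 7 9 11 14

Derivation:
Bit 0: prefix='1' (no match yet)
Bit 1: prefix='11' -> emit 'b', reset
Bit 2: prefix='1' (no match yet)
Bit 3: prefix='10' (no match yet)
Bit 4: prefix='101' -> emit 'k', reset
Bit 5: prefix='0' (no match yet)
Bit 6: prefix='00' -> emit 'l', reset
Bit 7: prefix='1' (no match yet)
Bit 8: prefix='11' -> emit 'b', reset
Bit 9: prefix='0' (no match yet)
Bit 10: prefix='00' -> emit 'l', reset
Bit 11: prefix='1' (no match yet)
Bit 12: prefix='10' (no match yet)
Bit 13: prefix='101' -> emit 'k', reset
Bit 14: prefix='1' (no match yet)
Bit 15: prefix='11' -> emit 'b', reset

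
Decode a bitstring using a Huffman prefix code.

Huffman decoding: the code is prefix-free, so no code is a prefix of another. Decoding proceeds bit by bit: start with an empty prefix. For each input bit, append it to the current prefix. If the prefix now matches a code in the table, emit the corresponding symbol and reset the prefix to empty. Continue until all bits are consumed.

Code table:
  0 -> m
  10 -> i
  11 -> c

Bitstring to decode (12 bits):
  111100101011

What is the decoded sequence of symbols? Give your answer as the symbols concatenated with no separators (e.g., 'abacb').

Answer: ccmmiic

Derivation:
Bit 0: prefix='1' (no match yet)
Bit 1: prefix='11' -> emit 'c', reset
Bit 2: prefix='1' (no match yet)
Bit 3: prefix='11' -> emit 'c', reset
Bit 4: prefix='0' -> emit 'm', reset
Bit 5: prefix='0' -> emit 'm', reset
Bit 6: prefix='1' (no match yet)
Bit 7: prefix='10' -> emit 'i', reset
Bit 8: prefix='1' (no match yet)
Bit 9: prefix='10' -> emit 'i', reset
Bit 10: prefix='1' (no match yet)
Bit 11: prefix='11' -> emit 'c', reset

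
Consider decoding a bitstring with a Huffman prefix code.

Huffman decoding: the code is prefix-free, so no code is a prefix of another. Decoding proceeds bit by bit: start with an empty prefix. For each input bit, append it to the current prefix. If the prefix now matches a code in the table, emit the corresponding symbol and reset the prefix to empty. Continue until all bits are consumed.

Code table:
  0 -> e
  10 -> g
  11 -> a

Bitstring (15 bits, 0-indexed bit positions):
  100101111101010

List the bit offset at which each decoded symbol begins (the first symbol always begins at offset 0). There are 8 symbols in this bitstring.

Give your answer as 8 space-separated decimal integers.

Answer: 0 2 3 5 7 9 11 13

Derivation:
Bit 0: prefix='1' (no match yet)
Bit 1: prefix='10' -> emit 'g', reset
Bit 2: prefix='0' -> emit 'e', reset
Bit 3: prefix='1' (no match yet)
Bit 4: prefix='10' -> emit 'g', reset
Bit 5: prefix='1' (no match yet)
Bit 6: prefix='11' -> emit 'a', reset
Bit 7: prefix='1' (no match yet)
Bit 8: prefix='11' -> emit 'a', reset
Bit 9: prefix='1' (no match yet)
Bit 10: prefix='10' -> emit 'g', reset
Bit 11: prefix='1' (no match yet)
Bit 12: prefix='10' -> emit 'g', reset
Bit 13: prefix='1' (no match yet)
Bit 14: prefix='10' -> emit 'g', reset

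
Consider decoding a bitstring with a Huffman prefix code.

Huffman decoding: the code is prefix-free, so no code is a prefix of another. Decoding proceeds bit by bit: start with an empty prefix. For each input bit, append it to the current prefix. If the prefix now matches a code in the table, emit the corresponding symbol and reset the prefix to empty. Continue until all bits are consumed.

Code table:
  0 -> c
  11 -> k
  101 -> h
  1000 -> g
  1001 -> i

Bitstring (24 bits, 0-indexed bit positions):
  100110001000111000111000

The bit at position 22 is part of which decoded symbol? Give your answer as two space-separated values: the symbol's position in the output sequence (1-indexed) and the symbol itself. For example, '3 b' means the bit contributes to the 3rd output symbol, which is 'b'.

Bit 0: prefix='1' (no match yet)
Bit 1: prefix='10' (no match yet)
Bit 2: prefix='100' (no match yet)
Bit 3: prefix='1001' -> emit 'i', reset
Bit 4: prefix='1' (no match yet)
Bit 5: prefix='10' (no match yet)
Bit 6: prefix='100' (no match yet)
Bit 7: prefix='1000' -> emit 'g', reset
Bit 8: prefix='1' (no match yet)
Bit 9: prefix='10' (no match yet)
Bit 10: prefix='100' (no match yet)
Bit 11: prefix='1000' -> emit 'g', reset
Bit 12: prefix='1' (no match yet)
Bit 13: prefix='11' -> emit 'k', reset
Bit 14: prefix='1' (no match yet)
Bit 15: prefix='10' (no match yet)
Bit 16: prefix='100' (no match yet)
Bit 17: prefix='1000' -> emit 'g', reset
Bit 18: prefix='1' (no match yet)
Bit 19: prefix='11' -> emit 'k', reset
Bit 20: prefix='1' (no match yet)
Bit 21: prefix='10' (no match yet)
Bit 22: prefix='100' (no match yet)
Bit 23: prefix='1000' -> emit 'g', reset

Answer: 7 g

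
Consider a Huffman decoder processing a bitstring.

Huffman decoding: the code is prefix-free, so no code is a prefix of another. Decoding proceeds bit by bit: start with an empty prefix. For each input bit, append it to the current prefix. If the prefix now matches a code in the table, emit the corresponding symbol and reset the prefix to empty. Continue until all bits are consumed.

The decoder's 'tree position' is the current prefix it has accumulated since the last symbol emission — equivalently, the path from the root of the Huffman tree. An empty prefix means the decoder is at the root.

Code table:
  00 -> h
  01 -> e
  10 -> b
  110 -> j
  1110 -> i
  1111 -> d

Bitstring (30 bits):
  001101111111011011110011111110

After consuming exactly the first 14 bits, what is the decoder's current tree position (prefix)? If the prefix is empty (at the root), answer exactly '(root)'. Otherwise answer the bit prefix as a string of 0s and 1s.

Bit 0: prefix='0' (no match yet)
Bit 1: prefix='00' -> emit 'h', reset
Bit 2: prefix='1' (no match yet)
Bit 3: prefix='11' (no match yet)
Bit 4: prefix='110' -> emit 'j', reset
Bit 5: prefix='1' (no match yet)
Bit 6: prefix='11' (no match yet)
Bit 7: prefix='111' (no match yet)
Bit 8: prefix='1111' -> emit 'd', reset
Bit 9: prefix='1' (no match yet)
Bit 10: prefix='11' (no match yet)
Bit 11: prefix='111' (no match yet)
Bit 12: prefix='1110' -> emit 'i', reset
Bit 13: prefix='1' (no match yet)

Answer: 1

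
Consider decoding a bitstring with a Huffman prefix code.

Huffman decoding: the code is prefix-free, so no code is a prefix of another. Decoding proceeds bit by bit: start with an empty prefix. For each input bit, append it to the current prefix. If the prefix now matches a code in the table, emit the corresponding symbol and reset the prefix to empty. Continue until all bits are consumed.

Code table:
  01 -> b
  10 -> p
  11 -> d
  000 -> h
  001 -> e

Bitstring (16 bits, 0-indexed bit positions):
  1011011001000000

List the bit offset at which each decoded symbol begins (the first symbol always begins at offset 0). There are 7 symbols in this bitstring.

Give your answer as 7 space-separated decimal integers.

Answer: 0 2 4 6 8 10 13

Derivation:
Bit 0: prefix='1' (no match yet)
Bit 1: prefix='10' -> emit 'p', reset
Bit 2: prefix='1' (no match yet)
Bit 3: prefix='11' -> emit 'd', reset
Bit 4: prefix='0' (no match yet)
Bit 5: prefix='01' -> emit 'b', reset
Bit 6: prefix='1' (no match yet)
Bit 7: prefix='10' -> emit 'p', reset
Bit 8: prefix='0' (no match yet)
Bit 9: prefix='01' -> emit 'b', reset
Bit 10: prefix='0' (no match yet)
Bit 11: prefix='00' (no match yet)
Bit 12: prefix='000' -> emit 'h', reset
Bit 13: prefix='0' (no match yet)
Bit 14: prefix='00' (no match yet)
Bit 15: prefix='000' -> emit 'h', reset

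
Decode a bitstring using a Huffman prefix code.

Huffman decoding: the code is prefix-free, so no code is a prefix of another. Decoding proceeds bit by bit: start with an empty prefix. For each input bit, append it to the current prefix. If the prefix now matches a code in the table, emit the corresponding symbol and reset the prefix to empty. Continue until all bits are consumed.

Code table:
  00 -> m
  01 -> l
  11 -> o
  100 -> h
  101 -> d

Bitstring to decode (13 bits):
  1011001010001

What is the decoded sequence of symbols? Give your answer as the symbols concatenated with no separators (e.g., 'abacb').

Bit 0: prefix='1' (no match yet)
Bit 1: prefix='10' (no match yet)
Bit 2: prefix='101' -> emit 'd', reset
Bit 3: prefix='1' (no match yet)
Bit 4: prefix='10' (no match yet)
Bit 5: prefix='100' -> emit 'h', reset
Bit 6: prefix='1' (no match yet)
Bit 7: prefix='10' (no match yet)
Bit 8: prefix='101' -> emit 'd', reset
Bit 9: prefix='0' (no match yet)
Bit 10: prefix='00' -> emit 'm', reset
Bit 11: prefix='0' (no match yet)
Bit 12: prefix='01' -> emit 'l', reset

Answer: dhdml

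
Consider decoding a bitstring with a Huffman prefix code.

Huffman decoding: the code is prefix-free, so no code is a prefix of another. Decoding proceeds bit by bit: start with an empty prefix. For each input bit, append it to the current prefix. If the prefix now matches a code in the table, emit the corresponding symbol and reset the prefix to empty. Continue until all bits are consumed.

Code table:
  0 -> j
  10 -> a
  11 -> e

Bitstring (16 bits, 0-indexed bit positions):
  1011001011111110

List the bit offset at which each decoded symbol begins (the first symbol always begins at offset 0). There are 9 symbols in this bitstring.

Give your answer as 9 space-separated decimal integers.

Bit 0: prefix='1' (no match yet)
Bit 1: prefix='10' -> emit 'a', reset
Bit 2: prefix='1' (no match yet)
Bit 3: prefix='11' -> emit 'e', reset
Bit 4: prefix='0' -> emit 'j', reset
Bit 5: prefix='0' -> emit 'j', reset
Bit 6: prefix='1' (no match yet)
Bit 7: prefix='10' -> emit 'a', reset
Bit 8: prefix='1' (no match yet)
Bit 9: prefix='11' -> emit 'e', reset
Bit 10: prefix='1' (no match yet)
Bit 11: prefix='11' -> emit 'e', reset
Bit 12: prefix='1' (no match yet)
Bit 13: prefix='11' -> emit 'e', reset
Bit 14: prefix='1' (no match yet)
Bit 15: prefix='10' -> emit 'a', reset

Answer: 0 2 4 5 6 8 10 12 14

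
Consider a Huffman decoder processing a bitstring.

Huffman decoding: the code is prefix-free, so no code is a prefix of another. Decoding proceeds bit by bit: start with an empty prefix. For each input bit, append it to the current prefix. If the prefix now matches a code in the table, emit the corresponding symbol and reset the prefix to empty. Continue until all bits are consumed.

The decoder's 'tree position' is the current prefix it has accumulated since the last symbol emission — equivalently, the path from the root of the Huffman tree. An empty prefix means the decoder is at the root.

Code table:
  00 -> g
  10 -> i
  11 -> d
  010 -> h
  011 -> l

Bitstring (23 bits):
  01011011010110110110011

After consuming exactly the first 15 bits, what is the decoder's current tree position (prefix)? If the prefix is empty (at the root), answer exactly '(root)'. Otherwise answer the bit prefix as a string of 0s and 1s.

Bit 0: prefix='0' (no match yet)
Bit 1: prefix='01' (no match yet)
Bit 2: prefix='010' -> emit 'h', reset
Bit 3: prefix='1' (no match yet)
Bit 4: prefix='11' -> emit 'd', reset
Bit 5: prefix='0' (no match yet)
Bit 6: prefix='01' (no match yet)
Bit 7: prefix='011' -> emit 'l', reset
Bit 8: prefix='0' (no match yet)
Bit 9: prefix='01' (no match yet)
Bit 10: prefix='010' -> emit 'h', reset
Bit 11: prefix='1' (no match yet)
Bit 12: prefix='11' -> emit 'd', reset
Bit 13: prefix='0' (no match yet)
Bit 14: prefix='01' (no match yet)

Answer: 01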